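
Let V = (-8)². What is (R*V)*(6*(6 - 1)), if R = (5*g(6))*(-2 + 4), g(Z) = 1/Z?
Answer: 3200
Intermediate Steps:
g(Z) = 1/Z
V = 64
R = 5/3 (R = (5/6)*(-2 + 4) = (5*(⅙))*2 = (⅚)*2 = 5/3 ≈ 1.6667)
(R*V)*(6*(6 - 1)) = ((5/3)*64)*(6*(6 - 1)) = 320*(6*5)/3 = (320/3)*30 = 3200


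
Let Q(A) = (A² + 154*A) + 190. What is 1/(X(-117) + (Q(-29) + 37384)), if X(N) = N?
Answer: 1/33832 ≈ 2.9558e-5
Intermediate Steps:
Q(A) = 190 + A² + 154*A
1/(X(-117) + (Q(-29) + 37384)) = 1/(-117 + ((190 + (-29)² + 154*(-29)) + 37384)) = 1/(-117 + ((190 + 841 - 4466) + 37384)) = 1/(-117 + (-3435 + 37384)) = 1/(-117 + 33949) = 1/33832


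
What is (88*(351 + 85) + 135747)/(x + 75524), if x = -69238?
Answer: 174115/6286 ≈ 27.699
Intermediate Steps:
(88*(351 + 85) + 135747)/(x + 75524) = (88*(351 + 85) + 135747)/(-69238 + 75524) = (88*436 + 135747)/6286 = (38368 + 135747)*(1/6286) = 174115*(1/6286) = 174115/6286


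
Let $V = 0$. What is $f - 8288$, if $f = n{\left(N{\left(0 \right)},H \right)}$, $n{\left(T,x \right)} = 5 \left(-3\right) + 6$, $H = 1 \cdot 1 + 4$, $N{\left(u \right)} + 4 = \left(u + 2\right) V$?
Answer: $-8297$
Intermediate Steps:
$N{\left(u \right)} = -4$ ($N{\left(u \right)} = -4 + \left(u + 2\right) 0 = -4 + \left(2 + u\right) 0 = -4 + 0 = -4$)
$H = 5$ ($H = 1 + 4 = 5$)
$n{\left(T,x \right)} = -9$ ($n{\left(T,x \right)} = -15 + 6 = -9$)
$f = -9$
$f - 8288 = -9 - 8288 = -8297$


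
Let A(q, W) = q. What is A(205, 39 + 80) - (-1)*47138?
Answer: 47343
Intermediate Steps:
A(205, 39 + 80) - (-1)*47138 = 205 - (-1)*47138 = 205 - 1*(-47138) = 205 + 47138 = 47343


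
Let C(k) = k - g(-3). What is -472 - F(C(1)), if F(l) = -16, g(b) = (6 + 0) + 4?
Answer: -456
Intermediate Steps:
g(b) = 10 (g(b) = 6 + 4 = 10)
C(k) = -10 + k (C(k) = k - 1*10 = k - 10 = -10 + k)
-472 - F(C(1)) = -472 - 1*(-16) = -472 + 16 = -456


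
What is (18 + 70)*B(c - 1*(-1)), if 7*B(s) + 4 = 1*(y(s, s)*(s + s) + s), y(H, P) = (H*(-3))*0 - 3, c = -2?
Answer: 88/7 ≈ 12.571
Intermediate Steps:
y(H, P) = -3 (y(H, P) = -3*H*0 - 3 = 0 - 3 = -3)
B(s) = -4/7 - 5*s/7 (B(s) = -4/7 + (1*(-3*(s + s) + s))/7 = -4/7 + (1*(-6*s + s))/7 = -4/7 + (1*(-5*s))/7 = -4/7 + (-5*s)/7 = -4/7 - 5*s/7)
(18 + 70)*B(c - 1*(-1)) = (18 + 70)*(-4/7 - 5*(-2 - 1*(-1))/7) = 88*(-4/7 - 5*(-2 + 1)/7) = 88*(-4/7 - 5/7*(-1)) = 88*(-4/7 + 5/7) = 88*(⅐) = 88/7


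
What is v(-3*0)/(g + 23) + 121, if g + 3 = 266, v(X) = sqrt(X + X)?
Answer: 121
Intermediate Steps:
v(X) = sqrt(2)*sqrt(X) (v(X) = sqrt(2*X) = sqrt(2)*sqrt(X))
g = 263 (g = -3 + 266 = 263)
v(-3*0)/(g + 23) + 121 = (sqrt(2)*sqrt(-3*0))/(263 + 23) + 121 = (sqrt(2)*sqrt(0))/286 + 121 = (sqrt(2)*0)/286 + 121 = (1/286)*0 + 121 = 0 + 121 = 121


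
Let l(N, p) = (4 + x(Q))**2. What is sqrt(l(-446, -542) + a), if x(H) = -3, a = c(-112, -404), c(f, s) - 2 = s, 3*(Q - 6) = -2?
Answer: I*sqrt(401) ≈ 20.025*I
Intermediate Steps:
Q = 16/3 (Q = 6 + (1/3)*(-2) = 6 - 2/3 = 16/3 ≈ 5.3333)
c(f, s) = 2 + s
a = -402 (a = 2 - 404 = -402)
l(N, p) = 1 (l(N, p) = (4 - 3)**2 = 1**2 = 1)
sqrt(l(-446, -542) + a) = sqrt(1 - 402) = sqrt(-401) = I*sqrt(401)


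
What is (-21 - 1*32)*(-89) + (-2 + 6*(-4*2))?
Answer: 4667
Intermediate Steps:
(-21 - 1*32)*(-89) + (-2 + 6*(-4*2)) = (-21 - 32)*(-89) + (-2 + 6*(-8)) = -53*(-89) + (-2 - 48) = 4717 - 50 = 4667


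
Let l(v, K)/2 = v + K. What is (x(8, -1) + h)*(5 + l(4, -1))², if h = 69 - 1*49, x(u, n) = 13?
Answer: 3993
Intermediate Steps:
l(v, K) = 2*K + 2*v (l(v, K) = 2*(v + K) = 2*(K + v) = 2*K + 2*v)
h = 20 (h = 69 - 49 = 20)
(x(8, -1) + h)*(5 + l(4, -1))² = (13 + 20)*(5 + (2*(-1) + 2*4))² = 33*(5 + (-2 + 8))² = 33*(5 + 6)² = 33*11² = 33*121 = 3993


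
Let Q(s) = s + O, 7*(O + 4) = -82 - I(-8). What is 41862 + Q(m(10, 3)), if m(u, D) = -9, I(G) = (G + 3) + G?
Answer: 292874/7 ≈ 41839.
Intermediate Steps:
I(G) = 3 + 2*G (I(G) = (3 + G) + G = 3 + 2*G)
O = -97/7 (O = -4 + (-82 - (3 + 2*(-8)))/7 = -4 + (-82 - (3 - 16))/7 = -4 + (-82 - 1*(-13))/7 = -4 + (-82 + 13)/7 = -4 + (⅐)*(-69) = -4 - 69/7 = -97/7 ≈ -13.857)
Q(s) = -97/7 + s (Q(s) = s - 97/7 = -97/7 + s)
41862 + Q(m(10, 3)) = 41862 + (-97/7 - 9) = 41862 - 160/7 = 292874/7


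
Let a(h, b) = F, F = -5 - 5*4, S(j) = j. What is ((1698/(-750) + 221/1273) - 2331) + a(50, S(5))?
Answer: -375231134/159125 ≈ -2358.1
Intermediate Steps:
F = -25 (F = -5 - 20 = -25)
a(h, b) = -25
((1698/(-750) + 221/1273) - 2331) + a(50, S(5)) = ((1698/(-750) + 221/1273) - 2331) - 25 = ((1698*(-1/750) + 221*(1/1273)) - 2331) - 25 = ((-283/125 + 221/1273) - 2331) - 25 = (-332634/159125 - 2331) - 25 = -371253009/159125 - 25 = -375231134/159125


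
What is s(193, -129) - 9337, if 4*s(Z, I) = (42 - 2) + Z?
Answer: -37115/4 ≈ -9278.8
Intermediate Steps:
s(Z, I) = 10 + Z/4 (s(Z, I) = ((42 - 2) + Z)/4 = (40 + Z)/4 = 10 + Z/4)
s(193, -129) - 9337 = (10 + (1/4)*193) - 9337 = (10 + 193/4) - 9337 = 233/4 - 9337 = -37115/4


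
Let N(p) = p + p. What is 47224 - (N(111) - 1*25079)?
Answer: 72081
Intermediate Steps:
N(p) = 2*p
47224 - (N(111) - 1*25079) = 47224 - (2*111 - 1*25079) = 47224 - (222 - 25079) = 47224 - 1*(-24857) = 47224 + 24857 = 72081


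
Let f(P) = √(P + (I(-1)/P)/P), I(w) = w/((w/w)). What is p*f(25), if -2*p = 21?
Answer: -63*√434/25 ≈ -52.498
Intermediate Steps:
p = -21/2 (p = -½*21 = -21/2 ≈ -10.500)
I(w) = w (I(w) = w/1 = w*1 = w)
f(P) = √(P - 1/P²) (f(P) = √(P + (-1/P)/P) = √(P - 1/P²))
p*f(25) = -21*√(25 - 1/25²)/2 = -21*√(25 - 1*1/625)/2 = -21*√(25 - 1/625)/2 = -63*√434/25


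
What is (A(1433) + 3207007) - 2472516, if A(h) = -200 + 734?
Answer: 735025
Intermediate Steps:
A(h) = 534
(A(1433) + 3207007) - 2472516 = (534 + 3207007) - 2472516 = 3207541 - 2472516 = 735025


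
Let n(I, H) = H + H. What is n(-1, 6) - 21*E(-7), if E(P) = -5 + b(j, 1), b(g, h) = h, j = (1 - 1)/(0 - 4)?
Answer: 96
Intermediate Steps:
j = 0 (j = 0/(-4) = 0*(-¼) = 0)
n(I, H) = 2*H
E(P) = -4 (E(P) = -5 + 1 = -4)
n(-1, 6) - 21*E(-7) = 2*6 - 21*(-4) = 12 + 84 = 96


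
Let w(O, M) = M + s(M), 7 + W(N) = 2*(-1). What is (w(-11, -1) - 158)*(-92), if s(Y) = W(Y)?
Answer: 15456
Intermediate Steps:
W(N) = -9 (W(N) = -7 + 2*(-1) = -7 - 2 = -9)
s(Y) = -9
w(O, M) = -9 + M (w(O, M) = M - 9 = -9 + M)
(w(-11, -1) - 158)*(-92) = ((-9 - 1) - 158)*(-92) = (-10 - 158)*(-92) = -168*(-92) = 15456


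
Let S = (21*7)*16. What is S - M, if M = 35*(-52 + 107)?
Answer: 427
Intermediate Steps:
M = 1925 (M = 35*55 = 1925)
S = 2352 (S = 147*16 = 2352)
S - M = 2352 - 1*1925 = 2352 - 1925 = 427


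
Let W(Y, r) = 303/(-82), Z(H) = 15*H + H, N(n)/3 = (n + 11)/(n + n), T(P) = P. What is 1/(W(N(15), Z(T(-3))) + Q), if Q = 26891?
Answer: 82/2204759 ≈ 3.7192e-5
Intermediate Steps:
N(n) = 3*(11 + n)/(2*n) (N(n) = 3*((n + 11)/(n + n)) = 3*((11 + n)/((2*n))) = 3*((11 + n)*(1/(2*n))) = 3*((11 + n)/(2*n)) = 3*(11 + n)/(2*n))
Z(H) = 16*H
W(Y, r) = -303/82 (W(Y, r) = 303*(-1/82) = -303/82)
1/(W(N(15), Z(T(-3))) + Q) = 1/(-303/82 + 26891) = 1/(2204759/82) = 82/2204759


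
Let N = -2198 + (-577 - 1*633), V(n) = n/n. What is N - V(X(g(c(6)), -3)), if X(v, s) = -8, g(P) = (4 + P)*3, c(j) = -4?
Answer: -3409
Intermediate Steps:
g(P) = 12 + 3*P
V(n) = 1
N = -3408 (N = -2198 + (-577 - 633) = -2198 - 1210 = -3408)
N - V(X(g(c(6)), -3)) = -3408 - 1*1 = -3408 - 1 = -3409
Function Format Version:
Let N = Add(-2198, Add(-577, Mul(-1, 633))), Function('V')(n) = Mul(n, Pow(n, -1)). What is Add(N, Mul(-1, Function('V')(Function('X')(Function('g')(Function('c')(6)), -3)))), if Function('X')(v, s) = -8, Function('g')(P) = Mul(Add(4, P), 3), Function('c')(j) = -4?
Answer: -3409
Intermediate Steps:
Function('g')(P) = Add(12, Mul(3, P))
Function('V')(n) = 1
N = -3408 (N = Add(-2198, Add(-577, -633)) = Add(-2198, -1210) = -3408)
Add(N, Mul(-1, Function('V')(Function('X')(Function('g')(Function('c')(6)), -3)))) = Add(-3408, Mul(-1, 1)) = Add(-3408, -1) = -3409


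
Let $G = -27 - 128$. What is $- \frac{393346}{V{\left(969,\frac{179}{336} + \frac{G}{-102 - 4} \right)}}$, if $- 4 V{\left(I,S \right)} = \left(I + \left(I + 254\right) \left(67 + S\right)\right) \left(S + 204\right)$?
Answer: $\frac{498959187019776}{5575578466045559} \approx 0.08949$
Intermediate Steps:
$G = -155$
$V{\left(I,S \right)} = - \frac{\left(204 + S\right) \left(I + \left(67 + S\right) \left(254 + I\right)\right)}{4}$ ($V{\left(I,S \right)} = - \frac{\left(I + \left(I + 254\right) \left(67 + S\right)\right) \left(S + 204\right)}{4} = - \frac{\left(I + \left(254 + I\right) \left(67 + S\right)\right) \left(204 + S\right)}{4} = - \frac{\left(I + \left(67 + S\right) \left(254 + I\right)\right) \left(204 + S\right)}{4} = - \frac{\left(204 + S\right) \left(I + \left(67 + S\right) \left(254 + I\right)\right)}{4}$)
$- \frac{393346}{V{\left(969,\frac{179}{336} + \frac{G}{-102 - 4} \right)}} = - \frac{393346}{-867918 - 3360492 - \frac{34417 \left(\frac{179}{336} - \frac{155}{-102 - 4}\right)}{2} - \frac{127 \left(\frac{179}{336} - \frac{155}{-102 - 4}\right)^{2}}{2} - 65892 \left(\frac{179}{336} - \frac{155}{-102 - 4}\right) - \frac{969 \left(\frac{179}{336} - \frac{155}{-102 - 4}\right)^{2}}{4}} = - \frac{393346}{-867918 - 3360492 - \frac{34417 \left(179 \cdot \frac{1}{336} - \frac{155}{-106}\right)}{2} - \frac{127 \left(179 \cdot \frac{1}{336} - \frac{155}{-106}\right)^{2}}{2} - 65892 \left(179 \cdot \frac{1}{336} - \frac{155}{-106}\right) - \frac{969 \left(179 \cdot \frac{1}{336} - \frac{155}{-106}\right)^{2}}{4}} = - \frac{393346}{-867918 - 3360492 - \frac{34417 \left(\frac{179}{336} - - \frac{155}{106}\right)}{2} - \frac{127 \left(\frac{179}{336} - - \frac{155}{106}\right)^{2}}{2} - 65892 \left(\frac{179}{336} - - \frac{155}{106}\right) - \frac{969 \left(\frac{179}{336} - - \frac{155}{106}\right)^{2}}{4}} = - \frac{393346}{-867918 - 3360492 - \frac{34417 \left(\frac{179}{336} + \frac{155}{106}\right)}{2} - \frac{127 \left(\frac{179}{336} + \frac{155}{106}\right)^{2}}{2} - 65892 \left(\frac{179}{336} + \frac{155}{106}\right) - \frac{969 \left(\frac{179}{336} + \frac{155}{106}\right)^{2}}{4}} = - \frac{393346}{-867918 - 3360492 - \frac{1222732759}{35616} - \frac{127 \left(\frac{35527}{17808}\right)^{2}}{2} - 65892 \cdot \frac{35527}{17808} - \frac{969 \left(\frac{35527}{17808}\right)^{2}}{4}} = - \frac{393346}{-867918 - 3360492 - \frac{1222732759}{35616} - \frac{160295301583}{634249728} - \frac{195078757}{1484} - \frac{969}{4} \cdot \frac{1262167729}{317124864}} = - \frac{393346}{-867918 - 3360492 - \frac{1222732759}{35616} - \frac{160295301583}{634249728} - \frac{195078757}{1484} - \frac{407680176467}{422833152}} = - \frac{393346}{- \frac{5575578466045559}{1268499456}} = \left(-393346\right) \left(- \frac{1268499456}{5575578466045559}\right) = \frac{498959187019776}{5575578466045559}$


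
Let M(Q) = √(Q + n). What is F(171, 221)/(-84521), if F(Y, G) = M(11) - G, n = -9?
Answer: 221/84521 - √2/84521 ≈ 0.0025980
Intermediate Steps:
M(Q) = √(-9 + Q) (M(Q) = √(Q - 9) = √(-9 + Q))
F(Y, G) = √2 - G (F(Y, G) = √(-9 + 11) - G = √2 - G)
F(171, 221)/(-84521) = (√2 - 1*221)/(-84521) = (√2 - 221)*(-1/84521) = (-221 + √2)*(-1/84521) = 221/84521 - √2/84521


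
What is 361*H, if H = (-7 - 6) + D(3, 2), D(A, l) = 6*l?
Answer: -361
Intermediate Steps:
H = -1 (H = (-7 - 6) + 6*2 = -13 + 12 = -1)
361*H = 361*(-1) = -361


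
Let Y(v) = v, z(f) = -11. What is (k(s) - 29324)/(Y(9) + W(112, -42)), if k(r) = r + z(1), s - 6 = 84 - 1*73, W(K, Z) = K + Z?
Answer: -29318/79 ≈ -371.11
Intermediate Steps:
s = 17 (s = 6 + (84 - 1*73) = 6 + (84 - 73) = 6 + 11 = 17)
k(r) = -11 + r (k(r) = r - 11 = -11 + r)
(k(s) - 29324)/(Y(9) + W(112, -42)) = ((-11 + 17) - 29324)/(9 + (112 - 42)) = (6 - 29324)/(9 + 70) = -29318/79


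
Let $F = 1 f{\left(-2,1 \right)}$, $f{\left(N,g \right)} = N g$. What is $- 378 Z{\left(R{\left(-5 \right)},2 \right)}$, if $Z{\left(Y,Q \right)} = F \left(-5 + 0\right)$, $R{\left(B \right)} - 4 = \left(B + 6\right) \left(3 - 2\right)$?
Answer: $-3780$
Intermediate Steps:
$R{\left(B \right)} = 10 + B$ ($R{\left(B \right)} = 4 + \left(B + 6\right) \left(3 - 2\right) = 4 + \left(6 + B\right) 1 = 4 + \left(6 + B\right) = 10 + B$)
$F = -2$ ($F = 1 \left(\left(-2\right) 1\right) = 1 \left(-2\right) = -2$)
$Z{\left(Y,Q \right)} = 10$ ($Z{\left(Y,Q \right)} = - 2 \left(-5 + 0\right) = \left(-2\right) \left(-5\right) = 10$)
$- 378 Z{\left(R{\left(-5 \right)},2 \right)} = \left(-378\right) 10 = -3780$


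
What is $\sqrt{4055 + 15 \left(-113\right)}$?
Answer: $2 \sqrt{590} \approx 48.58$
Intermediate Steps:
$\sqrt{4055 + 15 \left(-113\right)} = \sqrt{4055 - 1695} = \sqrt{2360} = 2 \sqrt{590}$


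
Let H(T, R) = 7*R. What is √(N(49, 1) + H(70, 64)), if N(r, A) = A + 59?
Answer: 2*√127 ≈ 22.539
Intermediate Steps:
N(r, A) = 59 + A
√(N(49, 1) + H(70, 64)) = √((59 + 1) + 7*64) = √(60 + 448) = √508 = 2*√127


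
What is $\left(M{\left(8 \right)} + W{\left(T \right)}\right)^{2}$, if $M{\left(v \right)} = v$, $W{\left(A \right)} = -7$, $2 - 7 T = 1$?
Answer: $1$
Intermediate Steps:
$T = \frac{1}{7}$ ($T = \frac{2}{7} - \frac{1}{7} = \frac{1}{7} \approx 0.14286$)
$\left(M{\left(8 \right)} + W{\left(T \right)}\right)^{2} = \left(8 - 7\right)^{2} = 1^{2} = 1$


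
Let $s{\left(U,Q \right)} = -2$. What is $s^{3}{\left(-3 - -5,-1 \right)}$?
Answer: $-8$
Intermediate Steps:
$s^{3}{\left(-3 - -5,-1 \right)} = \left(-2\right)^{3} = -8$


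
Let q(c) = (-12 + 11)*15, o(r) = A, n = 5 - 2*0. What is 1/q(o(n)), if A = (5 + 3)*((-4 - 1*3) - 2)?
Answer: -1/15 ≈ -0.066667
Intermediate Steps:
A = -72 (A = 8*((-4 - 3) - 2) = 8*(-7 - 2) = 8*(-9) = -72)
n = 5 (n = 5 + 0 = 5)
o(r) = -72
q(c) = -15 (q(c) = -1*15 = -15)
1/q(o(n)) = 1/(-15) = -1/15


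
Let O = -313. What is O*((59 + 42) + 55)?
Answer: -48828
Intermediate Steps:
O*((59 + 42) + 55) = -313*((59 + 42) + 55) = -313*(101 + 55) = -313*156 = -48828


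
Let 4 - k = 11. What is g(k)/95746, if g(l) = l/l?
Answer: 1/95746 ≈ 1.0444e-5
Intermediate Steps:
k = -7 (k = 4 - 1*11 = 4 - 11 = -7)
g(l) = 1
g(k)/95746 = 1/95746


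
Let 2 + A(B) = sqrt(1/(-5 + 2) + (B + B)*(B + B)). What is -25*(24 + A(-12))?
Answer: -550 - 25*sqrt(5181)/3 ≈ -1149.8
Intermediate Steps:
A(B) = -2 + sqrt(-1/3 + 4*B**2) (A(B) = -2 + sqrt(1/(-5 + 2) + (B + B)*(B + B)) = -2 + sqrt(1/(-3) + (2*B)*(2*B)) = -2 + sqrt(-1/3 + 4*B**2))
-25*(24 + A(-12)) = -25*(24 + (-2 + sqrt(-3 + 36*(-12)**2)/3)) = -25*(24 + (-2 + sqrt(-3 + 36*144)/3)) = -25*(24 + (-2 + sqrt(-3 + 5184)/3)) = -25*(24 + (-2 + sqrt(5181)/3)) = -25*(22 + sqrt(5181)/3) = -550 - 25*sqrt(5181)/3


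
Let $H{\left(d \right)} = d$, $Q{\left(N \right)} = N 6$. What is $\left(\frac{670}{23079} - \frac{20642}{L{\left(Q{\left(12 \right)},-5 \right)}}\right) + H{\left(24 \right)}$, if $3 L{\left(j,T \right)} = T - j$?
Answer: $\frac{210270248}{253869} \approx 828.26$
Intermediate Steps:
$Q{\left(N \right)} = 6 N$
$L{\left(j,T \right)} = - \frac{j}{3} + \frac{T}{3}$ ($L{\left(j,T \right)} = \frac{T - j}{3} = - \frac{j}{3} + \frac{T}{3}$)
$\left(\frac{670}{23079} - \frac{20642}{L{\left(Q{\left(12 \right)},-5 \right)}}\right) + H{\left(24 \right)} = \left(\frac{670}{23079} - \frac{20642}{- \frac{6 \cdot 12}{3} + \frac{1}{3} \left(-5\right)}\right) + 24 = \left(670 \cdot \frac{1}{23079} - \frac{20642}{\left(- \frac{1}{3}\right) 72 - \frac{5}{3}}\right) + 24 = \left(\frac{670}{23079} - \frac{20642}{-24 - \frac{5}{3}}\right) + 24 = \left(\frac{670}{23079} - \frac{20642}{- \frac{77}{3}}\right) + 24 = \left(\frac{670}{23079} - - \frac{61926}{77}\right) + 24 = \left(\frac{670}{23079} + \frac{61926}{77}\right) + 24 = \frac{204177392}{253869} + 24 = \frac{210270248}{253869}$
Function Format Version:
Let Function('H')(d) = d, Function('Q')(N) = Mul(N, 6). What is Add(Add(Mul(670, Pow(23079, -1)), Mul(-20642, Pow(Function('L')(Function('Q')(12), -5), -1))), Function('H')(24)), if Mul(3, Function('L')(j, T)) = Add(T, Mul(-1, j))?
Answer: Rational(210270248, 253869) ≈ 828.26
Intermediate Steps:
Function('Q')(N) = Mul(6, N)
Function('L')(j, T) = Add(Mul(Rational(-1, 3), j), Mul(Rational(1, 3), T)) (Function('L')(j, T) = Mul(Rational(1, 3), Add(T, Mul(-1, j))) = Add(Mul(Rational(-1, 3), j), Mul(Rational(1, 3), T)))
Add(Add(Mul(670, Pow(23079, -1)), Mul(-20642, Pow(Function('L')(Function('Q')(12), -5), -1))), Function('H')(24)) = Add(Add(Mul(670, Pow(23079, -1)), Mul(-20642, Pow(Add(Mul(Rational(-1, 3), Mul(6, 12)), Mul(Rational(1, 3), -5)), -1))), 24) = Add(Add(Mul(670, Rational(1, 23079)), Mul(-20642, Pow(Add(Mul(Rational(-1, 3), 72), Rational(-5, 3)), -1))), 24) = Add(Add(Rational(670, 23079), Mul(-20642, Pow(Add(-24, Rational(-5, 3)), -1))), 24) = Add(Add(Rational(670, 23079), Mul(-20642, Pow(Rational(-77, 3), -1))), 24) = Add(Add(Rational(670, 23079), Mul(-20642, Rational(-3, 77))), 24) = Add(Add(Rational(670, 23079), Rational(61926, 77)), 24) = Add(Rational(204177392, 253869), 24) = Rational(210270248, 253869)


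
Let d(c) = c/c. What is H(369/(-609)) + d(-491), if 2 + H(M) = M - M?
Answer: -1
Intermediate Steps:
d(c) = 1
H(M) = -2 (H(M) = -2 + (M - M) = -2 + 0 = -2)
H(369/(-609)) + d(-491) = -2 + 1 = -1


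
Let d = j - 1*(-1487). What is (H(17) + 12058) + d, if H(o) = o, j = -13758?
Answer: -196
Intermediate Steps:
d = -12271 (d = -13758 - 1*(-1487) = -13758 + 1487 = -12271)
(H(17) + 12058) + d = (17 + 12058) - 12271 = 12075 - 12271 = -196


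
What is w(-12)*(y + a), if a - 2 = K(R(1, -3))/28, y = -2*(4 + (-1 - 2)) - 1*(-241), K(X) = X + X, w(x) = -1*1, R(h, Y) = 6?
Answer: -1690/7 ≈ -241.43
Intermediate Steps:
w(x) = -1
K(X) = 2*X
y = 239 (y = -2*(4 - 3) + 241 = -2*1 + 241 = -2 + 241 = 239)
a = 17/7 (a = 2 + (2*6)/28 = 2 + 12*(1/28) = 2 + 3/7 = 17/7 ≈ 2.4286)
w(-12)*(y + a) = -(239 + 17/7) = -1*1690/7 = -1690/7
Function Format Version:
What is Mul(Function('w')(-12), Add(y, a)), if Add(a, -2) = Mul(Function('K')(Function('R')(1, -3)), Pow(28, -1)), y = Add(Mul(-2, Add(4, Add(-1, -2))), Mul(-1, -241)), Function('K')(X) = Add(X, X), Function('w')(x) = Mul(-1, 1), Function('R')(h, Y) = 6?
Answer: Rational(-1690, 7) ≈ -241.43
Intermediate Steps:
Function('w')(x) = -1
Function('K')(X) = Mul(2, X)
y = 239 (y = Add(Mul(-2, Add(4, -3)), 241) = Add(Mul(-2, 1), 241) = Add(-2, 241) = 239)
a = Rational(17, 7) (a = Add(2, Mul(Mul(2, 6), Pow(28, -1))) = Add(2, Mul(12, Rational(1, 28))) = Add(2, Rational(3, 7)) = Rational(17, 7) ≈ 2.4286)
Mul(Function('w')(-12), Add(y, a)) = Mul(-1, Add(239, Rational(17, 7))) = Mul(-1, Rational(1690, 7)) = Rational(-1690, 7)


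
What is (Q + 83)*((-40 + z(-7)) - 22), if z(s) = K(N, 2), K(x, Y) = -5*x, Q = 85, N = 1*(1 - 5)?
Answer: -7056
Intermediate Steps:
N = -4 (N = 1*(-4) = -4)
z(s) = 20 (z(s) = -5*(-4) = 20)
(Q + 83)*((-40 + z(-7)) - 22) = (85 + 83)*((-40 + 20) - 22) = 168*(-20 - 22) = 168*(-42) = -7056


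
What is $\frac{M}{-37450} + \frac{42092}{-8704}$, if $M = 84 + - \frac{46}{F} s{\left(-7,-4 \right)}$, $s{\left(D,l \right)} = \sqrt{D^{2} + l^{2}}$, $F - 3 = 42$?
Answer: $- \frac{1656593}{342400} + \frac{23 \sqrt{65}}{842625} \approx -4.838$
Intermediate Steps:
$F = 45$ ($F = 3 + 42 = 45$)
$M = 84 - \frac{46 \sqrt{65}}{45}$ ($M = 84 + - \frac{46}{45} \sqrt{\left(-7\right)^{2} + \left(-4\right)^{2}} = 84 + \left(-46\right) \frac{1}{45} \sqrt{49 + 16} = 84 - \frac{46 \sqrt{65}}{45} \approx 75.759$)
$\frac{M}{-37450} + \frac{42092}{-8704} = \frac{84 - \frac{46 \sqrt{65}}{45}}{-37450} + \frac{42092}{-8704} = \left(84 - \frac{46 \sqrt{65}}{45}\right) \left(- \frac{1}{37450}\right) + 42092 \left(- \frac{1}{8704}\right) = \left(- \frac{6}{2675} + \frac{23 \sqrt{65}}{842625}\right) - \frac{619}{128} = - \frac{1656593}{342400} + \frac{23 \sqrt{65}}{842625}$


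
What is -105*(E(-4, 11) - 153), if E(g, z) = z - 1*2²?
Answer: 15330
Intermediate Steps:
E(g, z) = -4 + z (E(g, z) = z - 1*4 = z - 4 = -4 + z)
-105*(E(-4, 11) - 153) = -105*((-4 + 11) - 153) = -105*(7 - 153) = -105*(-146) = 15330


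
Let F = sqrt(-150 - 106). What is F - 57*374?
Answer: -21318 + 16*I ≈ -21318.0 + 16.0*I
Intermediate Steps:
F = 16*I (F = sqrt(-256) = 16*I ≈ 16.0*I)
F - 57*374 = 16*I - 57*374 = 16*I - 21318 = -21318 + 16*I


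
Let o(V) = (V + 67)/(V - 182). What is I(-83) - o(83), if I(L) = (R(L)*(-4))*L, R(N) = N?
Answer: -909298/33 ≈ -27555.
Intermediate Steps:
o(V) = (67 + V)/(-182 + V)
I(L) = -4*L² (I(L) = (L*(-4))*L = (-4*L)*L = -4*L²)
I(-83) - o(83) = -4*(-83)² - (67 + 83)/(-182 + 83) = -4*6889 - 150/(-99) = -27556 - (-1)*150/99 = -27556 - 1*(-50/33) = -27556 + 50/33 = -909298/33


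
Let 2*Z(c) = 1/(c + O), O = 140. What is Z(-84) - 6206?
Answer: -695071/112 ≈ -6206.0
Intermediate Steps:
Z(c) = 1/(2*(140 + c)) (Z(c) = 1/(2*(c + 140)) = 1/(2*(140 + c)))
Z(-84) - 6206 = 1/(2*(140 - 84)) - 6206 = (1/2)/56 - 6206 = (1/2)*(1/56) - 6206 = 1/112 - 6206 = -695071/112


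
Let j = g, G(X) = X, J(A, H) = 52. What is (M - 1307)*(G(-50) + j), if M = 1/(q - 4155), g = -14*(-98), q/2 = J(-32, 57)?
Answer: -6999537876/4051 ≈ -1.7279e+6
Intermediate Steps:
q = 104 (q = 2*52 = 104)
g = 1372
M = -1/4051 (M = 1/(104 - 4155) = 1/(-4051) = -1/4051 ≈ -0.00024685)
j = 1372
(M - 1307)*(G(-50) + j) = (-1/4051 - 1307)*(-50 + 1372) = -5294658/4051*1322 = -6999537876/4051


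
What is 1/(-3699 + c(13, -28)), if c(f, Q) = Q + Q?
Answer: -1/3755 ≈ -0.00026631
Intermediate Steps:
c(f, Q) = 2*Q
1/(-3699 + c(13, -28)) = 1/(-3699 + 2*(-28)) = 1/(-3699 - 56) = 1/(-3755) = -1/3755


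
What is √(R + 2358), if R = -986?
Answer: 14*√7 ≈ 37.041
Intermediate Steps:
√(R + 2358) = √(-986 + 2358) = √1372 = 14*√7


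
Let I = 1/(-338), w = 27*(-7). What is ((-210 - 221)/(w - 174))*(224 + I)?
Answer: 10877147/40898 ≈ 265.96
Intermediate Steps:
w = -189
I = -1/338 ≈ -0.0029586
((-210 - 221)/(w - 174))*(224 + I) = ((-210 - 221)/(-189 - 174))*(224 - 1/338) = -431/(-363)*(75711/338) = -431*(-1/363)*(75711/338) = (431/363)*(75711/338) = 10877147/40898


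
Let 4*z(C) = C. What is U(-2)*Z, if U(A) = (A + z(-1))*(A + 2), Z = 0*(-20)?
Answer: 0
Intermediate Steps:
z(C) = C/4
Z = 0
U(A) = (2 + A)*(-1/4 + A) (U(A) = (A + (1/4)*(-1))*(A + 2) = (A - 1/4)*(2 + A) = (-1/4 + A)*(2 + A) = (2 + A)*(-1/4 + A))
U(-2)*Z = (-1/2 + (-2)**2 + (7/4)*(-2))*0 = (-1/2 + 4 - 7/2)*0 = 0*0 = 0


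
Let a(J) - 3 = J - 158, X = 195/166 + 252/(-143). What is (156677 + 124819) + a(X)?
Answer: 6678458711/23738 ≈ 2.8134e+5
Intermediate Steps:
X = -13947/23738 (X = 195*(1/166) + 252*(-1/143) = 195/166 - 252/143 = -13947/23738 ≈ -0.58754)
a(J) = -155 + J (a(J) = 3 + (J - 158) = 3 + (-158 + J) = -155 + J)
(156677 + 124819) + a(X) = (156677 + 124819) + (-155 - 13947/23738) = 281496 - 3693337/23738 = 6678458711/23738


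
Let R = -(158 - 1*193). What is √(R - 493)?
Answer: I*√458 ≈ 21.401*I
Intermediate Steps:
R = 35 (R = -(158 - 193) = -1*(-35) = 35)
√(R - 493) = √(35 - 493) = √(-458) = I*√458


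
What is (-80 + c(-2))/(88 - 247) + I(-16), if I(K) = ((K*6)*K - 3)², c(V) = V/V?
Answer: 373664230/159 ≈ 2.3501e+6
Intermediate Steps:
c(V) = 1
I(K) = (-3 + 6*K²)² (I(K) = ((6*K)*K - 3)² = (6*K² - 3)² = (-3 + 6*K²)²)
(-80 + c(-2))/(88 - 247) + I(-16) = (-80 + 1)/(88 - 247) + 9*(-1 + 2*(-16)²)² = -79/(-159) + 9*(-1 + 2*256)² = -79*(-1/159) + 9*(-1 + 512)² = 79/159 + 9*511² = 79/159 + 9*261121 = 79/159 + 2350089 = 373664230/159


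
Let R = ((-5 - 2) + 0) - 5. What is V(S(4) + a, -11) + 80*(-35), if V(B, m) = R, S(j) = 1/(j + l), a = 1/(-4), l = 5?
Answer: -2812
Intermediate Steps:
a = -1/4 (a = 1*(-1/4) = -1/4 ≈ -0.25000)
S(j) = 1/(5 + j) (S(j) = 1/(j + 5) = 1/(5 + j))
R = -12 (R = (-7 + 0) - 5 = -7 - 5 = -12)
V(B, m) = -12
V(S(4) + a, -11) + 80*(-35) = -12 + 80*(-35) = -12 - 2800 = -2812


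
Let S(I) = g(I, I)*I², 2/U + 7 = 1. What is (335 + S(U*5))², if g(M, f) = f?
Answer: 79566400/729 ≈ 1.0914e+5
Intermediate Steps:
U = -⅓ (U = 2/(-7 + 1) = 2/(-6) = 2*(-⅙) = -⅓ ≈ -0.33333)
S(I) = I³ (S(I) = I*I² = I³)
(335 + S(U*5))² = (335 + (-⅓*5)³)² = (335 + (-5/3)³)² = (335 - 125/27)² = (8920/27)² = 79566400/729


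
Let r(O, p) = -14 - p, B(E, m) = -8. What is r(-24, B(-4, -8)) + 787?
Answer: 781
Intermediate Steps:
r(-24, B(-4, -8)) + 787 = (-14 - 1*(-8)) + 787 = (-14 + 8) + 787 = -6 + 787 = 781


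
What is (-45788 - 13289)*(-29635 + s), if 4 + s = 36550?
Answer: -408281147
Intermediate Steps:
s = 36546 (s = -4 + 36550 = 36546)
(-45788 - 13289)*(-29635 + s) = (-45788 - 13289)*(-29635 + 36546) = -59077*6911 = -408281147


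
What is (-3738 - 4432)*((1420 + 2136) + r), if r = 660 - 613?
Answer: -29436510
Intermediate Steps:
r = 47
(-3738 - 4432)*((1420 + 2136) + r) = (-3738 - 4432)*((1420 + 2136) + 47) = -8170*(3556 + 47) = -8170*3603 = -29436510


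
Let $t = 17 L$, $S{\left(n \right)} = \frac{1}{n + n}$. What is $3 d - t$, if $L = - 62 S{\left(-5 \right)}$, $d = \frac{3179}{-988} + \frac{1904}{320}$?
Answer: $- \frac{240091}{2470} \approx -97.203$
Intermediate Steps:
$d = \frac{6749}{2470}$ ($d = 3179 \left(- \frac{1}{988}\right) + 1904 \cdot \frac{1}{320} = - \frac{3179}{988} + \frac{119}{20} = \frac{6749}{2470} \approx 2.7324$)
$S{\left(n \right)} = \frac{1}{2 n}$
$L = \frac{31}{5}$ ($L = - 62 \frac{1}{2 \left(-5\right)} = - 62 \cdot \frac{1}{2} \left(- \frac{1}{5}\right) = \left(-62\right) \left(- \frac{1}{10}\right) = \frac{31}{5} \approx 6.2$)
$t = \frac{527}{5}$ ($t = 17 \cdot \frac{31}{5} = \frac{527}{5} \approx 105.4$)
$3 d - t = 3 \cdot \frac{6749}{2470} - \frac{527}{5} = \frac{20247}{2470} - \frac{527}{5} = - \frac{240091}{2470}$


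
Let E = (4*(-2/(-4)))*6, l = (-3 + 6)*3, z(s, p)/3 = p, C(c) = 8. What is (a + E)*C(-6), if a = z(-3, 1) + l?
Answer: 192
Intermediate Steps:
z(s, p) = 3*p
l = 9 (l = 3*3 = 9)
a = 12 (a = 3*1 + 9 = 3 + 9 = 12)
E = 12 (E = (4*(-2*(-1/4)))*6 = (4*(1/2))*6 = 2*6 = 12)
(a + E)*C(-6) = (12 + 12)*8 = 24*8 = 192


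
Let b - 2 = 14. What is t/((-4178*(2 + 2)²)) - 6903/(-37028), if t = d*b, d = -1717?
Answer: 46208905/77351492 ≈ 0.59739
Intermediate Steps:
b = 16 (b = 2 + 14 = 16)
t = -27472 (t = -1717*16 = -27472)
t/((-4178*(2 + 2)²)) - 6903/(-37028) = -27472*(-1/(4178*(2 + 2)²)) - 6903/(-37028) = -27472/((-4178*4²)) - 6903*(-1/37028) = -27472/((-4178*16)) + 6903/37028 = -27472/(-66848) + 6903/37028 = -27472*(-1/66848) + 6903/37028 = 1717/4178 + 6903/37028 = 46208905/77351492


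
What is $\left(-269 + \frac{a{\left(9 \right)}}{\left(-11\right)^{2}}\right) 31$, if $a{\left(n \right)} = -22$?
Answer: $- \frac{91791}{11} \approx -8344.6$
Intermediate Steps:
$\left(-269 + \frac{a{\left(9 \right)}}{\left(-11\right)^{2}}\right) 31 = \left(-269 - \frac{22}{\left(-11\right)^{2}}\right) 31 = \left(-269 - \frac{22}{121}\right) 31 = \left(-269 - \frac{2}{11}\right) 31 = \left(- \frac{2961}{11}\right) 31 = - \frac{91791}{11}$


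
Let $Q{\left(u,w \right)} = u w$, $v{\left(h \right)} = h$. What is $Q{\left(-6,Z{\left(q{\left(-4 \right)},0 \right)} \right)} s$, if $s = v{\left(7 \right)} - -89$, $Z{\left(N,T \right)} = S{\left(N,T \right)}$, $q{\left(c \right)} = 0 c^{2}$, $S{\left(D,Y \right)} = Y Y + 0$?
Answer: $0$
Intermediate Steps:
$S{\left(D,Y \right)} = Y^{2}$ ($S{\left(D,Y \right)} = Y^{2} + 0 = Y^{2}$)
$q{\left(c \right)} = 0$
$Z{\left(N,T \right)} = T^{2}$
$s = 96$ ($s = 7 - -89 = 7 + 89 = 96$)
$Q{\left(-6,Z{\left(q{\left(-4 \right)},0 \right)} \right)} s = - 6 \cdot 0^{2} \cdot 96 = \left(-6\right) 0 \cdot 96 = 0 \cdot 96 = 0$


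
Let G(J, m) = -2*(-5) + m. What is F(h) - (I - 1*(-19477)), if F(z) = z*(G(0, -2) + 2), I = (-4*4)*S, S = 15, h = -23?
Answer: -19467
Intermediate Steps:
G(J, m) = 10 + m
I = -240 (I = -4*4*15 = -16*15 = -240)
F(z) = 10*z (F(z) = z*((10 - 2) + 2) = z*(8 + 2) = z*10 = 10*z)
F(h) - (I - 1*(-19477)) = 10*(-23) - (-240 - 1*(-19477)) = -230 - (-240 + 19477) = -230 - 1*19237 = -230 - 19237 = -19467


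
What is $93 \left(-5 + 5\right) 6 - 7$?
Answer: $-7$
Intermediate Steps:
$93 \left(-5 + 5\right) 6 - 7 = 93 \cdot 0 \cdot 6 - 7 = 93 \cdot 0 - 7 = 0 - 7 = -7$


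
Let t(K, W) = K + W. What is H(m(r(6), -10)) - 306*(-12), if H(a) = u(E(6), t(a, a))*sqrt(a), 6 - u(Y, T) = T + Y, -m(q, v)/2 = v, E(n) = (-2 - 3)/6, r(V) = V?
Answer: 3672 - 199*sqrt(5)/3 ≈ 3523.7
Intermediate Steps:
E(n) = -5/6 (E(n) = -5*1/6 = -5/6)
m(q, v) = -2*v
u(Y, T) = 6 - T - Y (u(Y, T) = 6 - (T + Y) = 6 + (-T - Y) = 6 - T - Y)
H(a) = sqrt(a)*(41/6 - 2*a) (H(a) = (6 - (a + a) - 1*(-5/6))*sqrt(a) = (6 - 2*a + 5/6)*sqrt(a) = (41/6 - 2*a)*sqrt(a) = sqrt(a)*(41/6 - 2*a))
H(m(r(6), -10)) - 306*(-12) = sqrt(-2*(-10))*(41 - (-24)*(-10))/6 - 306*(-12) = sqrt(20)*(41 - 12*20)/6 + 3672 = (2*sqrt(5))*(41 - 240)/6 + 3672 = (1/6)*(2*sqrt(5))*(-199) + 3672 = -199*sqrt(5)/3 + 3672 = 3672 - 199*sqrt(5)/3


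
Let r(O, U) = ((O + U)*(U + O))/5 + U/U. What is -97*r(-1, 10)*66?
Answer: -550572/5 ≈ -1.1011e+5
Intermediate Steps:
r(O, U) = 1 + (O + U)²/5 (r(O, U) = ((O + U)*(O + U))*(⅕) + 1 = (O + U)²*(⅕) + 1 = (O + U)²/5 + 1 = 1 + (O + U)²/5)
-97*r(-1, 10)*66 = -97*(1 + (-1 + 10)²/5)*66 = -97*(1 + (⅕)*9²)*66 = -97*(1 + (⅕)*81)*66 = -97*(1 + 81/5)*66 = -97*86/5*66 = -8342/5*66 = -550572/5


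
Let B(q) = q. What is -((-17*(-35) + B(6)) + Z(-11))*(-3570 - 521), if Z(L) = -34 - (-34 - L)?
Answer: 2413690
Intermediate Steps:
Z(L) = L (Z(L) = -34 + (34 + L) = L)
-((-17*(-35) + B(6)) + Z(-11))*(-3570 - 521) = -((-17*(-35) + 6) - 11)*(-3570 - 521) = -((595 + 6) - 11)*(-4091) = -(601 - 11)*(-4091) = -590*(-4091) = -1*(-2413690) = 2413690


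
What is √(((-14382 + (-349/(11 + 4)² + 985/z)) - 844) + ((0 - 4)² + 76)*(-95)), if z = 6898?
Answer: I*√256596053699146/103470 ≈ 154.81*I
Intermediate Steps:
√(((-14382 + (-349/(11 + 4)² + 985/z)) - 844) + ((0 - 4)² + 76)*(-95)) = √(((-14382 + (-349/(11 + 4)² + 985/6898)) - 844) + ((0 - 4)² + 76)*(-95)) = √(((-14382 + (-349/(15²) + 985*(1/6898))) - 844) + ((-4)² + 76)*(-95)) = √(((-14382 + (-349/225 + 985/6898)) - 844) + (16 + 76)*(-95)) = √(((-14382 + (-349*1/225 + 985/6898)) - 844) + 92*(-95)) = √(((-14382 + (-349/225 + 985/6898)) - 844) - 8740) = √(((-14382 - 2185777/1552050) - 844) - 8740) = √((-22323768877/1552050 - 844) - 8740) = √(-23633699077/1552050 - 8740) = √(-37198616077/1552050) = I*√256596053699146/103470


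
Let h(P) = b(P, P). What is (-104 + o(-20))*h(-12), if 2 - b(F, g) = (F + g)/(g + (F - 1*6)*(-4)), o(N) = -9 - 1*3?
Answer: -1392/5 ≈ -278.40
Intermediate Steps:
o(N) = -12 (o(N) = -9 - 3 = -12)
b(F, g) = 2 - (F + g)/(24 + g - 4*F) (b(F, g) = 2 - (F + g)/(g + (F - 1*6)*(-4)) = 2 - (F + g)/(g + (F - 6)*(-4)) = 2 - (F + g)/(g + (-6 + F)*(-4)) = 2 - (F + g)/(g + (24 - 4*F)) = 2 - (F + g)/(24 + g - 4*F))
h(P) = (48 - 8*P)/(24 - 3*P) (h(P) = (48 + P - 9*P)/(24 + P - 4*P) = (48 - 8*P)/(24 - 3*P))
(-104 + o(-20))*h(-12) = (-104 - 12)*(8*(6 - 1*(-12))/(3*(8 - 1*(-12)))) = -928*(6 + 12)/(3*(8 + 12)) = -928*18/(3*20) = -116*12/5 = -1392/5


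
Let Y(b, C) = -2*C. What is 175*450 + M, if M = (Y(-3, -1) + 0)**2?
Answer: 78754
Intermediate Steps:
M = 4 (M = (-2*(-1) + 0)**2 = (2 + 0)**2 = 2**2 = 4)
175*450 + M = 175*450 + 4 = 78750 + 4 = 78754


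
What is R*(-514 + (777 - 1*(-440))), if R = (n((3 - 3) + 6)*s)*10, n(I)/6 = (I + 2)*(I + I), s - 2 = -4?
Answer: -8098560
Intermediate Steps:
s = -2 (s = 2 - 4 = -2)
n(I) = 12*I*(2 + I) (n(I) = 6*((I + 2)*(I + I)) = 6*((2 + I)*(2*I)) = 6*(2*I*(2 + I)) = 12*I*(2 + I))
R = -11520 (R = ((12*((3 - 3) + 6)*(2 + ((3 - 3) + 6)))*(-2))*10 = ((12*(0 + 6)*(2 + (0 + 6)))*(-2))*10 = ((12*6*(2 + 6))*(-2))*10 = ((12*6*8)*(-2))*10 = (576*(-2))*10 = -1152*10 = -11520)
R*(-514 + (777 - 1*(-440))) = -11520*(-514 + (777 - 1*(-440))) = -11520*(-514 + (777 + 440)) = -11520*(-514 + 1217) = -11520*703 = -8098560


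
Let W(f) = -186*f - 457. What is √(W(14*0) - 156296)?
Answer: 3*I*√17417 ≈ 395.92*I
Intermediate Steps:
W(f) = -457 - 186*f
√(W(14*0) - 156296) = √((-457 - 2604*0) - 156296) = √((-457 - 186*0) - 156296) = √((-457 + 0) - 156296) = √(-457 - 156296) = √(-156753) = 3*I*√17417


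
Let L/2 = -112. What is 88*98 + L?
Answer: 8400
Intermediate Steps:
L = -224 (L = 2*(-112) = -224)
88*98 + L = 88*98 - 224 = 8624 - 224 = 8400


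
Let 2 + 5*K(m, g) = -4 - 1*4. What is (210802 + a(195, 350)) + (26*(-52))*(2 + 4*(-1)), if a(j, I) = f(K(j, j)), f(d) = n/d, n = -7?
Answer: 427019/2 ≈ 2.1351e+5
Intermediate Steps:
K(m, g) = -2 (K(m, g) = -⅖ + (-4 - 1*4)/5 = -⅖ + (-4 - 4)/5 = -⅖ + (⅕)*(-8) = -⅖ - 8/5 = -2)
f(d) = -7/d
a(j, I) = 7/2 (a(j, I) = -7/(-2) = -7*(-½) = 7/2)
(210802 + a(195, 350)) + (26*(-52))*(2 + 4*(-1)) = (210802 + 7/2) + (26*(-52))*(2 + 4*(-1)) = 421611/2 - 1352*(2 - 4) = 421611/2 - 1352*(-2) = 421611/2 + 2704 = 427019/2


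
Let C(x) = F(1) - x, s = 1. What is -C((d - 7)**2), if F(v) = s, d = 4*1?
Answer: 8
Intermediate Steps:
d = 4
F(v) = 1
C(x) = 1 - x
-C((d - 7)**2) = -(1 - (4 - 7)**2) = -(1 - 1*(-3)**2) = -(1 - 1*9) = -(1 - 9) = -1*(-8) = 8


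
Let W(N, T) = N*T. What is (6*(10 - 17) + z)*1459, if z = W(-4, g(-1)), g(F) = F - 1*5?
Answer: -26262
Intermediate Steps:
g(F) = -5 + F (g(F) = F - 5 = -5 + F)
z = 24 (z = -4*(-5 - 1) = -4*(-6) = 24)
(6*(10 - 17) + z)*1459 = (6*(10 - 17) + 24)*1459 = (6*(-7) + 24)*1459 = (-42 + 24)*1459 = -18*1459 = -26262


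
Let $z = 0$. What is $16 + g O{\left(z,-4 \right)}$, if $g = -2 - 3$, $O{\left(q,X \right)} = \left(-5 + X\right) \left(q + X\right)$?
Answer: $-164$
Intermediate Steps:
$O{\left(q,X \right)} = \left(-5 + X\right) \left(X + q\right)$
$g = -5$ ($g = -2 - 3 = -5$)
$16 + g O{\left(z,-4 \right)} = 16 - 5 \left(\left(-4\right)^{2} - -20 - 0 - 0\right) = 16 - 5 \left(16 + 20 + 0 + 0\right) = 16 - 180 = -164$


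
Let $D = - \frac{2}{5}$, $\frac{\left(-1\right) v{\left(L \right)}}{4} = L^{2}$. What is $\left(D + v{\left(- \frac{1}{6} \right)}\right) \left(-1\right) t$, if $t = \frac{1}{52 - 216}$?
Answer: $- \frac{23}{7380} \approx -0.0031165$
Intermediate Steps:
$v{\left(L \right)} = - 4 L^{2}$
$D = - \frac{2}{5}$ ($D = \left(-2\right) \frac{1}{5} = - \frac{2}{5} \approx -0.4$)
$t = - \frac{1}{164}$ ($t = \frac{1}{-164} = - \frac{1}{164} \approx -0.0060976$)
$\left(D + v{\left(- \frac{1}{6} \right)}\right) \left(-1\right) t = \left(- \frac{2}{5} - 4 \left(- \frac{1}{6}\right)^{2}\right) \left(-1\right) \left(- \frac{1}{164}\right) = \left(- \frac{2}{5} - \frac{1}{9}\right) \left(-1\right) \left(- \frac{1}{164}\right) = \left(- \frac{23}{45}\right) \left(-1\right) \left(- \frac{1}{164}\right) = \frac{23}{45} \left(- \frac{1}{164}\right) = - \frac{23}{7380}$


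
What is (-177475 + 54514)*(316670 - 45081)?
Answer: -33394855029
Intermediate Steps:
(-177475 + 54514)*(316670 - 45081) = -122961*271589 = -33394855029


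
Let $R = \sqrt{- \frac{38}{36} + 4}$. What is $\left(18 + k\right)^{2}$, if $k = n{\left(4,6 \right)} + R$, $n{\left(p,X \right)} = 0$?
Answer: $\frac{\left(108 + \sqrt{106}\right)^{2}}{36} \approx 388.72$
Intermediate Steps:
$R = \frac{\sqrt{106}}{6}$ ($R = \sqrt{\left(-38\right) \frac{1}{36} + 4} = \sqrt{- \frac{19}{18} + 4} = \sqrt{\frac{53}{18}} = \frac{\sqrt{106}}{6} \approx 1.7159$)
$k = \frac{\sqrt{106}}{6}$ ($k = 0 + \frac{\sqrt{106}}{6} = \frac{\sqrt{106}}{6} \approx 1.7159$)
$\left(18 + k\right)^{2} = \left(18 + \frac{\sqrt{106}}{6}\right)^{2}$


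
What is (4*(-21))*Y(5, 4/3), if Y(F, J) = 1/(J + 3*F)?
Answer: -36/7 ≈ -5.1429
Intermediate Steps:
(4*(-21))*Y(5, 4/3) = (4*(-21))/(4/3 + 3*5) = -84/(4*(1/3) + 15) = -84/(4/3 + 15) = -84/49/3 = -84*3/49 = -36/7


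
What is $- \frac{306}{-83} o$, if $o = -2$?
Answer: $- \frac{612}{83} \approx -7.3735$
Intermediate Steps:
$- \frac{306}{-83} o = - \frac{306}{-83} \left(-2\right) = \left(-306\right) \left(- \frac{1}{83}\right) \left(-2\right) = \frac{306}{83} \left(-2\right) = - \frac{612}{83}$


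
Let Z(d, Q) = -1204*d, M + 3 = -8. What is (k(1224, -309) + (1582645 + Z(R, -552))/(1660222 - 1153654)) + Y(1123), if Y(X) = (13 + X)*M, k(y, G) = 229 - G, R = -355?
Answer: -6055530079/506568 ≈ -11954.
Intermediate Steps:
M = -11 (M = -3 - 8 = -11)
Y(X) = -143 - 11*X (Y(X) = (13 + X)*(-11) = -143 - 11*X)
(k(1224, -309) + (1582645 + Z(R, -552))/(1660222 - 1153654)) + Y(1123) = ((229 - 1*(-309)) + (1582645 - 1204*(-355))/(1660222 - 1153654)) + (-143 - 11*1123) = ((229 + 309) + (1582645 + 427420)/506568) + (-143 - 12353) = (538 + 2010065*(1/506568)) - 12496 = (538 + 2010065/506568) - 12496 = 274543649/506568 - 12496 = -6055530079/506568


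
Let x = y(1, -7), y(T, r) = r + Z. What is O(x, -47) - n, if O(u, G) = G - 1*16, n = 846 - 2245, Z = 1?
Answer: 1336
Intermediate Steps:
y(T, r) = 1 + r (y(T, r) = r + 1 = 1 + r)
x = -6 (x = 1 - 7 = -6)
n = -1399
O(u, G) = -16 + G (O(u, G) = G - 16 = -16 + G)
O(x, -47) - n = (-16 - 47) - 1*(-1399) = -63 + 1399 = 1336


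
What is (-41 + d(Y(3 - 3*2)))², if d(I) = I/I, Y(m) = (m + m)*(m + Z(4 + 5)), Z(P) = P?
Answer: 1600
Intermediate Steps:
Y(m) = 2*m*(9 + m) (Y(m) = (m + m)*(m + (4 + 5)) = (2*m)*(m + 9) = (2*m)*(9 + m) = 2*m*(9 + m))
d(I) = 1
(-41 + d(Y(3 - 3*2)))² = (-41 + 1)² = (-40)² = 1600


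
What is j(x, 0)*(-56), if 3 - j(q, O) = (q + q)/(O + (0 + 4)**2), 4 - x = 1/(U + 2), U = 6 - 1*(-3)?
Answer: -1547/11 ≈ -140.64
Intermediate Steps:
U = 9 (U = 6 + 3 = 9)
x = 43/11 (x = 4 - 1/(9 + 2) = 4 - 1/11 = 43/11 ≈ 3.9091)
j(q, O) = 3 - 2*q/(16 + O) (j(q, O) = 3 - (q + q)/(O + (0 + 4)**2) = 3 - 2*q/(O + 4**2) = 3 - 2*q/(O + 16) = 3 - 2*q/(16 + O))
j(x, 0)*(-56) = ((48 - 2*43/11 + 3*0)/(16 + 0))*(-56) = ((48 - 86/11 + 0)/16)*(-56) = ((1/16)*(442/11))*(-56) = (221/88)*(-56) = -1547/11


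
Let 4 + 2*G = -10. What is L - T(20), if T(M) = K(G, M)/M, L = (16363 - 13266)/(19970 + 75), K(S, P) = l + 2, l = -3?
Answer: 863/4220 ≈ 0.20450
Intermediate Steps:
G = -7 (G = -2 + (1/2)*(-10) = -2 - 5 = -7)
K(S, P) = -1 (K(S, P) = -3 + 2 = -1)
L = 163/1055 (L = 3097/20045 = 3097*(1/20045) = 163/1055 ≈ 0.15450)
T(M) = -1/M
L - T(20) = 163/1055 - (-1)/20 = 163/1055 - 1*(-1/20) = 163/1055 + 1/20 = 863/4220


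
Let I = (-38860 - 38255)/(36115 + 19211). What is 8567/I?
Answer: -157992614/25705 ≈ -6146.4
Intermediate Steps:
I = -25705/18442 (I = -77115/55326 = -77115*1/55326 = -25705/18442 ≈ -1.3938)
8567/I = 8567/(-25705/18442) = 8567*(-18442/25705) = -157992614/25705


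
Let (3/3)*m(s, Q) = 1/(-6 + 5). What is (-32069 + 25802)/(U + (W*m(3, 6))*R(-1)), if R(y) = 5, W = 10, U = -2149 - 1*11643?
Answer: 2089/4614 ≈ 0.45275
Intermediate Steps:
U = -13792 (U = -2149 - 11643 = -13792)
m(s, Q) = -1 (m(s, Q) = 1/(-6 + 5) = 1/(-1) = -1)
(-32069 + 25802)/(U + (W*m(3, 6))*R(-1)) = (-32069 + 25802)/(-13792 + (10*(-1))*5) = -6267/(-13792 - 10*5) = -6267/(-13792 - 50) = -6267/(-13842) = -6267*(-1/13842) = 2089/4614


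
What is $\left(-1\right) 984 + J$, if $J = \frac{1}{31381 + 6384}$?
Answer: $- \frac{37160759}{37765} \approx -984.0$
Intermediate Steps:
$J = \frac{1}{37765} \approx 2.648 \cdot 10^{-5}$
$\left(-1\right) 984 + J = \left(-1\right) 984 + \frac{1}{37765} = -984 + \frac{1}{37765} = - \frac{37160759}{37765}$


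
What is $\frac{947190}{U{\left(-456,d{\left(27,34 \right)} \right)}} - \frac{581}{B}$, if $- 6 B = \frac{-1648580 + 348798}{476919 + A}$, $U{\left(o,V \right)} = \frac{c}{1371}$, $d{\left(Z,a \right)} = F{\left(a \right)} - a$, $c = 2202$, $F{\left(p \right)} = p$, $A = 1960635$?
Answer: $\frac{139098546581991}{238509997} \approx 5.832 \cdot 10^{5}$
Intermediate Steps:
$d{\left(Z,a \right)} = 0$ ($d{\left(Z,a \right)} = a - a = 0$)
$U{\left(o,V \right)} = \frac{734}{457}$ ($U{\left(o,V \right)} = \frac{2202}{1371} = 2202 \cdot \frac{1}{1371} = \frac{734}{457}$)
$B = \frac{649891}{7312662}$ ($B = - \frac{\left(-1648580 + 348798\right) \frac{1}{476919 + 1960635}}{6} = - \frac{\left(-1299782\right) \frac{1}{2437554}}{6} = \left(- \frac{1}{6}\right) \left(- \frac{649891}{1218777}\right) = \frac{649891}{7312662} \approx 0.088872$)
$\frac{947190}{U{\left(-456,d{\left(27,34 \right)} \right)}} - \frac{581}{B} = \frac{947190}{\frac{734}{457}} - \frac{581}{\frac{649891}{7312662}} = 947190 \cdot \frac{457}{734} - \frac{4248656622}{649891} = \frac{216432915}{367} - \frac{4248656622}{649891} = \frac{139098546581991}{238509997}$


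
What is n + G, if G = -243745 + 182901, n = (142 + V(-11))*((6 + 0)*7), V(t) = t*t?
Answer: -49798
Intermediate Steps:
V(t) = t²
n = 11046 (n = (142 + (-11)²)*((6 + 0)*7) = (142 + 121)*(6*7) = 263*42 = 11046)
G = -60844
n + G = 11046 - 60844 = -49798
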